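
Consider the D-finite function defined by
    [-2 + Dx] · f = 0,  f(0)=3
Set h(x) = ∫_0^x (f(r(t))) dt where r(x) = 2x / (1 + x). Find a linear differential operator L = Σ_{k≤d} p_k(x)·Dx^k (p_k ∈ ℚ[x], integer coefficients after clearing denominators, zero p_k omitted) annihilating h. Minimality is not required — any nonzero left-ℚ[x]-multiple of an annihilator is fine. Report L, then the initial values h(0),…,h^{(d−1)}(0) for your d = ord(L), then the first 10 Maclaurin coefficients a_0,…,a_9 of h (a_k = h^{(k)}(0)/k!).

L = -4·Dx + (1 + 2·x + x^2)·Dx^2  (order 2).
h: a_k = 0, 3, 6, 4, -1, -4/5, 14/15, -44/105, -17/210, 316/945, …
ICs: h(0) = 0, h′(0) = 3.

f: a_k = 3, 6, 6, 4, 2, 4/5, 4/15, 8/105, 2/105, 4/945, …
h₀=f(r): pull back L_f along r ⇒ L₀.
Integrate: L := L₀·Dx.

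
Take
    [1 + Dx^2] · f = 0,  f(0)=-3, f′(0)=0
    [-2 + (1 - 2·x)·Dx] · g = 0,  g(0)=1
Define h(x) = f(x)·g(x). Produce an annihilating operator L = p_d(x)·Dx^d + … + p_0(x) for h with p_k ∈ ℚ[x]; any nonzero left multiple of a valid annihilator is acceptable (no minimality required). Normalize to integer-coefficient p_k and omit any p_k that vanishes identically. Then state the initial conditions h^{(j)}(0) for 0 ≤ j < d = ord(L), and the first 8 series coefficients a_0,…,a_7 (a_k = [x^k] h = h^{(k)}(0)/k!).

L = (-1 + 2·x) + 4·Dx + (-1 + 2·x)·Dx^2  (order 2).
h: a_k = -3, -6, -21/2, -21, -337/8, -337/4, -40439/240, -40439/120, …
ICs: h(0) = -3, h′(0) = -6.

f: a_k = -3, 0, 3/2, 0, -1/8, 0, 1/240, 0, …
g: a_k = 1, 2, 4, 8, 16, 32, 64, 128, …
Sym-product of L_f,L_g gives L₀ (≤ ord 2).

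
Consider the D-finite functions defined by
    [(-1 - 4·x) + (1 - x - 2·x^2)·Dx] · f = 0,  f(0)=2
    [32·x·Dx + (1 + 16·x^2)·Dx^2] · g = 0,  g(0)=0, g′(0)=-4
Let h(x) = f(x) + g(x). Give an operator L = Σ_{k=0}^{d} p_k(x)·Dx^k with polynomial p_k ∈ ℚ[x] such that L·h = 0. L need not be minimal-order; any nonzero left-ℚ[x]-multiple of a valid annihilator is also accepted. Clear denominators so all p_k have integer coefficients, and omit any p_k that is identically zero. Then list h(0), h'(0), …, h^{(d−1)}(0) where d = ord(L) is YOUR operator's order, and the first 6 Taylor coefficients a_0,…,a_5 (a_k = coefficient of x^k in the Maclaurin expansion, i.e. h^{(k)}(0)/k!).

L = (-96 + 384·x + 6912·x^2 + 15360·x^3 + 40704·x^4 + 12288·x^6)·Dx + (31 + 104·x - 392·x^2 + 736·x^3 + 14912·x^4 + 27904·x^5 + 3072·x^6 + 12288·x^7)·Dx^2 + (-3 - 19·x - 128·x^2 - 152·x^3 - 1128·x^4 + 2496·x^5 + 2560·x^6 + 1024·x^7 + 2048·x^8)·Dx^3  (order 3).
h: a_k = 2, -2, 6, 94/3, 22, -814/5, …
ICs: h(0) = 2, h′(0) = -2, h′′(0) = 12.

f: a_k = 2, 2, 6, 10, 22, 42, …
g: a_k = 0, -4, 0, 64/3, 0, -1024/5, …
f+g: L₀ = lclm(L_f,L_g), ord ≤ 1+2.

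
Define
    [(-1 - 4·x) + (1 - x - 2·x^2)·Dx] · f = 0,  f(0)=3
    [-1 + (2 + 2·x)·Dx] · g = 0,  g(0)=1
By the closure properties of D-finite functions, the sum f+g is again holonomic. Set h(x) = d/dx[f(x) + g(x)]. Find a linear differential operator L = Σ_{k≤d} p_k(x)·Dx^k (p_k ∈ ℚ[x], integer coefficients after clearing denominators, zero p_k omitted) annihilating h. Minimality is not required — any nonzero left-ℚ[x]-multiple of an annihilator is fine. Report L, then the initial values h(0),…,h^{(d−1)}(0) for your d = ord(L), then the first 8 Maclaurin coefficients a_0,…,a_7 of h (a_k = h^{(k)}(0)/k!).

L = (-78 - 288·x - 288·x^2 - 240·x^3) + (-117 - 693·x - 1188·x^2 - 1332·x^3 - 720·x^4)·Dx + (26 + 52·x + 2·x^2 - 208·x^3 - 344·x^4 - 160·x^5)·Dx^2  (order 2).
h: a_k = 7/2, 71/4, 723/16, 4219/32, 80675/256, 396225/512, 3655911/2048, 16809555/4096, …
ICs: h(0) = 7/2, h′(0) = 71/4.

f: a_k = 3, 3, 9, 15, 33, 63, 129, 255, …
g: a_k = 1, 1/2, -1/8, 1/16, -5/128, 7/256, -21/1024, 33/2048, …
Sum ⇒ L₀ = lclm(L_f,L_g) in ℚ(x)⟨Dx⟩.
h₀' ⇒ L via d/dx closure of L₀.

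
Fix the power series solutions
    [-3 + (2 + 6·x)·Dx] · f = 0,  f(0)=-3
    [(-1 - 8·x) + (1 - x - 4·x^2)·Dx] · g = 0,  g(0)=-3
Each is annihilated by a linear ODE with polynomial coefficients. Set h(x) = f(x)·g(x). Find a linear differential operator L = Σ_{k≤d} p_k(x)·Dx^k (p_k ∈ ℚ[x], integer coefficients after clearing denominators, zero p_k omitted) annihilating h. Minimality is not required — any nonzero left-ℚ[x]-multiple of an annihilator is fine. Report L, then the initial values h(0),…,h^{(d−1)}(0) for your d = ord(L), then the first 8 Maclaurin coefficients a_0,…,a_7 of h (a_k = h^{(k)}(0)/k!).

f: a_k = -3, -9/2, 27/8, -81/16, 1215/128, -5103/256, 45927/1024, -216513/2048, …
g: a_k = -3, -3, -15, -27, -87, -195, -543, -1323, …
Sym-product of L_f,L_g gives L₀ (≤ ord 1).
L = (5 + 19·x + 36·x^2) + (-2 - 4·x + 14·x^2 + 24·x^3)·Dx  (order 1).
h: a_k = 9, 45/2, 387/8, 2457/16, 40779/128, 254115/256, 2183607/1024, 13148433/2048, …
ICs: h(0) = 9.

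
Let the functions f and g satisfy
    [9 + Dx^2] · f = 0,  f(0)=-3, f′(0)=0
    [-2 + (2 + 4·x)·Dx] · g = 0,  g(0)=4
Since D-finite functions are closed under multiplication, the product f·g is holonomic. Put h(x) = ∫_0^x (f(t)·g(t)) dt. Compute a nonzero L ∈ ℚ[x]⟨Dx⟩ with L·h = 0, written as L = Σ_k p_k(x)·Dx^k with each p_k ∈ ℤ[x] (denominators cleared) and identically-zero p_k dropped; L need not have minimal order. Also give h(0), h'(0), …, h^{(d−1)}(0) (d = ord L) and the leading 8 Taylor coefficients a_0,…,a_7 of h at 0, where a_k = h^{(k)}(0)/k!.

f: a_k = -3, 0, 27/2, 0, -81/8, 0, 243/80, 0, …
g: a_k = 4, 4, -2, 2, -5/2, 7/2, -21/4, 33/4, …
Product ⇒ symmetric product L₀, ord ≤ 2.
h=∫₀ˣh₀: take L = L₀·Dx.
L = (12 + 36·x + 36·x^2)·Dx + (-2 - 4·x)·Dx^2 + (1 + 4·x + 4·x^2)·Dx^3  (order 3).
h: a_k = 0, -12, -6, 20, 12, -12, -4, 72/35, …
ICs: h(0) = 0, h′(0) = -12, h′′(0) = -12.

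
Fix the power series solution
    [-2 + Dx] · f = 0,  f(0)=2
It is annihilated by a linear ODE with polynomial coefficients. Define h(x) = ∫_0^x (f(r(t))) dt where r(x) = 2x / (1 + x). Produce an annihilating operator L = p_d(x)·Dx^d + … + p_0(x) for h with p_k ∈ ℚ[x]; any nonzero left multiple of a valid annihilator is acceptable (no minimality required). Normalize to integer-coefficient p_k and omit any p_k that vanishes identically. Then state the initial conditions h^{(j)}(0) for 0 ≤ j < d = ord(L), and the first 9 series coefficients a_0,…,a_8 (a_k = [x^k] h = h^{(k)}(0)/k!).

f: a_k = 2, 4, 4, 8/3, 4/3, 8/15, 8/45, 16/315, 4/315, …
f∘r: x↦r, Dx↦Dx/r' in L_f ⇒ L₀.
∫: right-multiply L₀ by Dx.
L = -4·Dx + (1 + 2·x + x^2)·Dx^2  (order 2).
h: a_k = 0, 2, 4, 8/3, -2/3, -8/15, 28/45, -88/315, -17/315, …
ICs: h(0) = 0, h′(0) = 2.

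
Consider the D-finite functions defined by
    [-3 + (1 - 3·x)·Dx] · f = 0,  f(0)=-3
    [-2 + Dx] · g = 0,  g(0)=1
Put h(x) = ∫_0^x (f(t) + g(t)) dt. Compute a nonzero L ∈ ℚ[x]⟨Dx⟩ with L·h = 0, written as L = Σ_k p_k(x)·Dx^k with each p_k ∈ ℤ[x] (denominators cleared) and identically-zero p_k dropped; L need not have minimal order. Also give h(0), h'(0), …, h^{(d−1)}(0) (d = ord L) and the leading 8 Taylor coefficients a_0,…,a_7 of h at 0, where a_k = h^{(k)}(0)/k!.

f: a_k = -3, -9, -27, -81, -243, -729, -2187, -6561, …
g: a_k = 1, 2, 2, 4/3, 2/3, 4/15, 4/45, 8/315, …
h₀=f+g: left-lcm gives L₀, ord ≤ 2.
h=∫₀ˣh₀: take L = L₀·Dx.
L = (-24 - 36·x)·Dx + (14 + 24·x - 36·x^2)·Dx^2 + (-1 - 3·x + 18·x^2)·Dx^3  (order 3).
h: a_k = 0, -2, -7/2, -25/3, -239/12, -727/15, -10931/90, -98411/315, …
ICs: h(0) = 0, h′(0) = -2, h′′(0) = -7.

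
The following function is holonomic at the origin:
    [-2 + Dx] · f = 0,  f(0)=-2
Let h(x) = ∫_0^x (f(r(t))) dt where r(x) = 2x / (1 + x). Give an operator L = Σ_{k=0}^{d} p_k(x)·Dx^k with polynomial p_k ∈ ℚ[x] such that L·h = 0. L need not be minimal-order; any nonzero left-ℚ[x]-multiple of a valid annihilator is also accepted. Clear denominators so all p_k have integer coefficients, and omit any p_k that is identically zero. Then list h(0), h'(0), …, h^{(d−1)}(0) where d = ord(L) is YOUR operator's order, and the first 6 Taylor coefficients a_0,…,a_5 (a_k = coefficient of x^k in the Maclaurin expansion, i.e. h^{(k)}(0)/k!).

L = -4·Dx + (1 + 2·x + x^2)·Dx^2  (order 2).
h: a_k = 0, -2, -4, -8/3, 2/3, 8/15, …
ICs: h(0) = 0, h′(0) = -2.

f: a_k = -2, -4, -4, -8/3, -4/3, -8/15, …
f∘r: x↦r, Dx↦Dx/r' in L_f ⇒ L₀.
h=∫h₀ ⇒ L = L₀·Dx.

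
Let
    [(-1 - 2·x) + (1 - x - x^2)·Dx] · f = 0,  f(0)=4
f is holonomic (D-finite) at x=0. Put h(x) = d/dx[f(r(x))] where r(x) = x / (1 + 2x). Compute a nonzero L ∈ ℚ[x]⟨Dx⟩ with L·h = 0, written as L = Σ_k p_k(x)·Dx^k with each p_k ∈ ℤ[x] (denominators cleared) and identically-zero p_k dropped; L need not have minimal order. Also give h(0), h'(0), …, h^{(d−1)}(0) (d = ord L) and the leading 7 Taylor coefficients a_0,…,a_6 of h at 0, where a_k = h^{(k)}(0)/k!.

L = (-6·x - 18·x^2 - 16·x^3) + (-1 - 9·x - 27·x^2 - 30·x^3 - 8·x^4)·Dx  (order 1).
h: a_k = 4, 0, -12, 48, -160, 504, -1540, …
ICs: h(0) = 4.

f: a_k = 4, 4, 8, 12, 20, 32, 52, …
f∘r: x↦r, Dx↦Dx/r' in L_f ⇒ L₀.
Derive L from L₀ (diff closure).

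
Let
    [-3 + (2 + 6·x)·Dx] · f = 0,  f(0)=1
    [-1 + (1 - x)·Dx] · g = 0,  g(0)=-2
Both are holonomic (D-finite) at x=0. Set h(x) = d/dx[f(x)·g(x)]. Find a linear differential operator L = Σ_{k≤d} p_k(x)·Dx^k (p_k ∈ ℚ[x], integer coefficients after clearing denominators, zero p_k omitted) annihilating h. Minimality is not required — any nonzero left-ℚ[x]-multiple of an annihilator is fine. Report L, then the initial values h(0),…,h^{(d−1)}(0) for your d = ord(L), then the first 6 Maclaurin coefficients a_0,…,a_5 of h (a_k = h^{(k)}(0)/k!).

L = (11 + 90·x + 27·x^2) + (-10 - 26·x + 18·x^2 + 18·x^3)·Dx  (order 1).
h: a_k = -5, -11/2, -147/8, 13/16, -8375/128, 25827/256, …
ICs: h(0) = -5.

f: a_k = 1, 3/2, -9/8, 27/16, -405/128, 1701/256, …
g: a_k = -2, -2, -2, -2, -2, -2, …
Sym-product of L_f,L_g gives L₀ (≤ ord 1).
h=h₀': d/dx-closure on L₀ ⇒ L.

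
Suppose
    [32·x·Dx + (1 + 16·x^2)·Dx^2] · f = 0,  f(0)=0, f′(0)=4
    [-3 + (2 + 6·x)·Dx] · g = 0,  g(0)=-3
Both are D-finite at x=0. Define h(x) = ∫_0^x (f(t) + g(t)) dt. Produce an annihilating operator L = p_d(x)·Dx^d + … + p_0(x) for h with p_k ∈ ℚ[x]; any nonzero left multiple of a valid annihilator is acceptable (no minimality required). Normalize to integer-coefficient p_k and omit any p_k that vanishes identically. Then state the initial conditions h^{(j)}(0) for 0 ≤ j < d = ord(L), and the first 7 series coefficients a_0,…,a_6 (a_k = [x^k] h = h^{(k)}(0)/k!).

f: a_k = 0, 4, 0, -64/3, 0, 1024/5, 0, …
g: a_k = -3, -9/2, 27/8, -81/16, 1215/128, -5103/256, 45927/1024, …
Weyl lclm of L_f,L_g ⇒ L₀ (ord ≤ 3).
h=∫₀ˣh₀: take L = L₀·Dx.
L = (-192 - 1440·x + 9216·x^2 + 13824·x^3)·Dx^2 + (-155 - 768·x + 4128·x^2 + 36864·x^3 + 48384·x^4)·Dx^3 + (-6 + 110·x + 576·x^2 + 2624·x^3 + 10752·x^4 + 13824·x^5)·Dx^4  (order 4).
h: a_k = 0, -3, -1/4, 9/8, -1267/192, 243/128, 236629/7680, …
ICs: h(0) = 0, h′(0) = -3, h′′(0) = -1/2, h′′′(0) = 27/4.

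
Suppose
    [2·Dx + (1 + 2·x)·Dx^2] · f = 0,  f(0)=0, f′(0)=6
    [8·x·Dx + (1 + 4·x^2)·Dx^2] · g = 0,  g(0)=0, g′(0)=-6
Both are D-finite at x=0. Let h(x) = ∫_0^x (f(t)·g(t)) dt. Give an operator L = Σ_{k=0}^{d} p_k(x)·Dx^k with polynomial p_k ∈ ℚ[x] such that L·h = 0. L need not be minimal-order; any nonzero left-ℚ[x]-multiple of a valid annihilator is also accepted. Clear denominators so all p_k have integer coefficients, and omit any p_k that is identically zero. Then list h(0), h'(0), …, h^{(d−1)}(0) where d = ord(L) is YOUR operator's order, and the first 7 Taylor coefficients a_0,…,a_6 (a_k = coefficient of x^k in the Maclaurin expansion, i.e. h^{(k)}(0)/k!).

L = (192 + 704·x + 2560·x^2 + 9984·x^3 + 15360·x^4 + 13312·x^5 + 4096·x^7)·Dx^2 + (72 + 992·x + 4928·x^2 + 15488·x^3 + 34816·x^4 + 47616·x^5 + 35840·x^6 + 6144·x^7 + 14336·x^8)·Dx^3 + (24 + 256·x + 1536·x^2 + 4992·x^3 + 11520·x^4 + 19968·x^5 + 24576·x^6 + 18432·x^7 + 6144·x^8 + 8192·x^9)·Dx^4 + (5 + 36·x + 148·x^2 + 448·x^3 + 1056·x^4 + 1920·x^5 + 2688·x^6 + 3072·x^7 + 2304·x^8 + 1024·x^9 + 1024·x^10)·Dx^5  (order 5).
h: a_k = 0, 0, 0, -12, 9, 0, 4, …
ICs: h(0) = 0, h′(0) = 0, h′′(0) = 0, h′′′(0) = -72, h′′′′(0) = 216.

f: a_k = 0, 6, -6, 8, -12, 96/5, -32, …
g: a_k = 0, -6, 0, 8, 0, -96/5, 0, …
f·g: L₀ = L_f ⊗_s L_g, ord ≤ 2·2.
∫: right-multiply L₀ by Dx.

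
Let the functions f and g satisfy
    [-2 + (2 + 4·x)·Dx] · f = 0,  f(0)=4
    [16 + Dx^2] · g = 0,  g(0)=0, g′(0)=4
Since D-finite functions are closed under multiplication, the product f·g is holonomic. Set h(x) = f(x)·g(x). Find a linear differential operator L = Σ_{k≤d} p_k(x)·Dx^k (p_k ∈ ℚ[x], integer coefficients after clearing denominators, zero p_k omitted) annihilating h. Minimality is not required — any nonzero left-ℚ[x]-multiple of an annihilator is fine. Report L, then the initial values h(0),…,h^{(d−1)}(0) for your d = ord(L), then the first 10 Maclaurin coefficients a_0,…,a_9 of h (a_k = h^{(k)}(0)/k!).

f: a_k = 4, 4, -2, 2, -5/2, 7/2, -21/4, 33/4, -429/32, 715/32, …
g: a_k = 0, 4, 0, -32/3, 0, 128/15, 0, -1024/315, 0, 2048/2835, …
Sym-product of L_f,L_g gives L₀ (≤ ord 2).
L = (19 + 64·x + 64·x^2) + (-2 - 4·x)·Dx + (1 + 4·x + 4·x^2)·Dx^2  (order 2).
h: a_k = 0, 16, 16, -152/3, -104/3, 682/15, 134/5, -7687/315, -17/63, -216983/22680, …
ICs: h(0) = 0, h′(0) = 16.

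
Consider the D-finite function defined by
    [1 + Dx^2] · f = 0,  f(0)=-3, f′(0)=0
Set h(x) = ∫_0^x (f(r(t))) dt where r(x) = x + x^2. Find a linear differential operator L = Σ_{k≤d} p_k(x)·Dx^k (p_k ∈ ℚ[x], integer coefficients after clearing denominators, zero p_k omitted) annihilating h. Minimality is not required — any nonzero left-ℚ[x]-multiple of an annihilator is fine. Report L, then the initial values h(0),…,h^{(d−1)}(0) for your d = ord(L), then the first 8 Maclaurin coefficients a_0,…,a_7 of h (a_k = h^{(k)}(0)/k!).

L = (1 + 6·x + 12·x^2 + 8·x^3)·Dx - 2·Dx^2 + (1 + 2·x)·Dx^3  (order 3).
h: a_k = 0, -3, 0, 1/2, 3/4, 11/40, -1/12, -179/1680, …
ICs: h(0) = 0, h′(0) = -3, h′′(0) = 0.

f: a_k = -3, 0, 3/2, 0, -1/8, 0, 1/240, 0, …
L₀ from L_f via x↦r, Dx↦r'^{-1}Dx.
h=∫h₀ ⇒ L = L₀·Dx.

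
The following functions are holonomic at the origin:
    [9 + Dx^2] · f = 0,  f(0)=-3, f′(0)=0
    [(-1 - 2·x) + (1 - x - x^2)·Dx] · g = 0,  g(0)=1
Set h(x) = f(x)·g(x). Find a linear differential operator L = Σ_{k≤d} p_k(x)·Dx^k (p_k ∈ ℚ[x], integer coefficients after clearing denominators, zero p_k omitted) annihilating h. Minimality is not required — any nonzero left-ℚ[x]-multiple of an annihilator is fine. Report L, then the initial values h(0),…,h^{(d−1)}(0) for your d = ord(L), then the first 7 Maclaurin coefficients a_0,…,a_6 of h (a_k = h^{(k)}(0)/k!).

f: a_k = -3, 0, 27/2, 0, -81/8, 0, 243/80, …
g: a_k = 1, 1, 2, 3, 5, 8, 13, …
h₀=f·g: eliminate ⇒ L₀, order ≤ 2·1.
L = (-7 + 9·x + 9·x^2) + (2 + 4·x)·Dx + (-1 + x + x^2)·Dx^2  (order 2).
h: a_k = -3, -3, 15/2, 9/2, 15/8, 51/8, 903/80, …
ICs: h(0) = -3, h′(0) = -3.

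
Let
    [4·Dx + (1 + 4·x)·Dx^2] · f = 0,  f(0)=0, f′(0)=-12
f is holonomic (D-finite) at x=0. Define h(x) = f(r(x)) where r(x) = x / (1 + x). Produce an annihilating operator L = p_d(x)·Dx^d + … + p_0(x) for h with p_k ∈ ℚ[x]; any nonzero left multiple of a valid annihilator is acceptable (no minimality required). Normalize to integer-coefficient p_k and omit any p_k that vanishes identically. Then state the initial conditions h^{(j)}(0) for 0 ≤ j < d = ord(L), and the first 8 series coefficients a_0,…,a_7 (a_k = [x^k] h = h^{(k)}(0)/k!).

L = (6 + 10·x)·Dx + (1 + 6·x + 5·x^2)·Dx^2  (order 2).
h: a_k = 0, -12, 36, -124, 468, -9372/5, 7812, -234372/7, …
ICs: h(0) = 0, h′(0) = -12.

f: a_k = 0, -12, 24, -64, 192, -3072/5, 2048, -49152/7, …
L₀ from L_f via x↦r, Dx↦r'^{-1}Dx.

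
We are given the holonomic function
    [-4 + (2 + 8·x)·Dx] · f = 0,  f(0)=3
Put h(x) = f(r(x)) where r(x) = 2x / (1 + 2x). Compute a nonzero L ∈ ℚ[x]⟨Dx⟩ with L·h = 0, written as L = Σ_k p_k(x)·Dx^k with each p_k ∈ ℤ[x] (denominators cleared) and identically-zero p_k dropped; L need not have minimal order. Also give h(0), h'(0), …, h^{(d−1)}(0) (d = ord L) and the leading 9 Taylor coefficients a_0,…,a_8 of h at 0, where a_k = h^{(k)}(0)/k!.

f: a_k = 3, 6, -6, 12, -30, 84, -252, 792, -2574, …
h₀=f(r): pull back L_f along r ⇒ L₀.
L = -4 + (1 + 12·x + 20·x^2)·Dx  (order 1).
h: a_k = 3, 12, -48, 240, -1440, 9792, -72192, 561408, -4531200, …
ICs: h(0) = 3.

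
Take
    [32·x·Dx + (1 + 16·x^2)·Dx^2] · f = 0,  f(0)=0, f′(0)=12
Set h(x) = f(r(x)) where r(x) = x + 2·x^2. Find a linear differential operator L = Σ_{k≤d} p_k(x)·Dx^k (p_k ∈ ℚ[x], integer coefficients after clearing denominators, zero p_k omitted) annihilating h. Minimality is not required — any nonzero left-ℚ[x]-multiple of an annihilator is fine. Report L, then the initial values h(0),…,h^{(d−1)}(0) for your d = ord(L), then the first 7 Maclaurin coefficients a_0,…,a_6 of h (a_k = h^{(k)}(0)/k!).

L = (-4 + 32·x + 256·x^2 + 768·x^3 + 768·x^4)·Dx + (1 + 4·x + 16·x^2 + 128·x^3 + 320·x^4 + 256·x^5)·Dx^2  (order 2).
h: a_k = 0, 12, 24, -64, -384, -768/5, 5632, …
ICs: h(0) = 0, h′(0) = 12.

f: a_k = 0, 12, 0, -64, 0, 3072/5, 0, …
Change of var in L_f (x↦r) gives L₀.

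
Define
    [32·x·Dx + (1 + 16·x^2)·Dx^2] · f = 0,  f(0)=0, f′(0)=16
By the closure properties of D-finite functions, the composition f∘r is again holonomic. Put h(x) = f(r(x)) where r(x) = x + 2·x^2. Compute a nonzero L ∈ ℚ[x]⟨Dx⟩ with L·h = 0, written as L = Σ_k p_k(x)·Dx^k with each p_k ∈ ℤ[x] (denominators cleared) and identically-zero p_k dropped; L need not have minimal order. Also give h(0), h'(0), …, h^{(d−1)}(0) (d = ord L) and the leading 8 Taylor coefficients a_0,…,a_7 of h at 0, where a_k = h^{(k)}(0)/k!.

L = (-4 + 32·x + 256·x^2 + 768·x^3 + 768·x^4)·Dx + (1 + 4·x + 16·x^2 + 128·x^3 + 320·x^4 + 256·x^5)·Dx^2  (order 2).
h: a_k = 0, 16, 32, -256/3, -512, -1024/5, 22528/3, 163840/7, …
ICs: h(0) = 0, h′(0) = 16.

f: a_k = 0, 16, 0, -256/3, 0, 4096/5, 0, -65536/7, …
Change of var in L_f (x↦r) gives L₀.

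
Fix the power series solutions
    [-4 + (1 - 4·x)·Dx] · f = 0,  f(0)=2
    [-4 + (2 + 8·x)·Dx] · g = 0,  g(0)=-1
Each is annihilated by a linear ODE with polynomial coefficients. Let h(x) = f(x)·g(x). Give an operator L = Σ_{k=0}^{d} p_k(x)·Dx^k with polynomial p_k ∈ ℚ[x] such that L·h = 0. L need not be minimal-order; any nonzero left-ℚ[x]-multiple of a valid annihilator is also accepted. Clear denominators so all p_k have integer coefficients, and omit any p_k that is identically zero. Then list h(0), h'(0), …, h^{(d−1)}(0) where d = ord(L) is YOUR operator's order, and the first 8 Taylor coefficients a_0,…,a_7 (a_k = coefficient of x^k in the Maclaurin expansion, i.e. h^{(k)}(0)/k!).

L = (6 + 8·x) + (-1 + 16·x^2)·Dx  (order 1).
h: a_k = -2, -12, -44, -184, -716, -2920, -11512, -46576, …
ICs: h(0) = -2.

f: a_k = 2, 8, 32, 128, 512, 2048, 8192, 32768, …
g: a_k = -1, -2, 2, -4, 10, -28, 84, -264, …
L₀ := L_f ⊗_s L_g (sym. prod.), ord ≤ 1.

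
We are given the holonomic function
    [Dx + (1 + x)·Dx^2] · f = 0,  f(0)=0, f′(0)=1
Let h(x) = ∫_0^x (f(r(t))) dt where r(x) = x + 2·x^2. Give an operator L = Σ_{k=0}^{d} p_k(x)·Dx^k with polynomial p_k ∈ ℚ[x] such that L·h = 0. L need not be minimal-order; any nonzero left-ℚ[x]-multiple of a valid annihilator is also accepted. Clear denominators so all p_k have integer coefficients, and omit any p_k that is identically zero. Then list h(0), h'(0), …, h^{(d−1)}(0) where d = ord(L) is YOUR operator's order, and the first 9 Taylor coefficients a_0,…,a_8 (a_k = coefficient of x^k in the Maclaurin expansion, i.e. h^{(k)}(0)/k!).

f: a_k = 0, 1, -1/2, 1/3, -1/4, 1/5, -1/6, 1/7, -1/8, …
h₀=f(r): pull back L_f along r ⇒ L₀.
h=∫h₀ ⇒ L = L₀·Dx.
L = (-3 + 4·x + 8·x^2)·Dx^2 + (1 + 5·x + 6·x^2 + 8·x^3)·Dx^3  (order 3).
h: a_k = 0, 0, 1/2, 1/2, -5/12, -1/20, 11/30, -3/14, -13/56, …
ICs: h(0) = 0, h′(0) = 0, h′′(0) = 1.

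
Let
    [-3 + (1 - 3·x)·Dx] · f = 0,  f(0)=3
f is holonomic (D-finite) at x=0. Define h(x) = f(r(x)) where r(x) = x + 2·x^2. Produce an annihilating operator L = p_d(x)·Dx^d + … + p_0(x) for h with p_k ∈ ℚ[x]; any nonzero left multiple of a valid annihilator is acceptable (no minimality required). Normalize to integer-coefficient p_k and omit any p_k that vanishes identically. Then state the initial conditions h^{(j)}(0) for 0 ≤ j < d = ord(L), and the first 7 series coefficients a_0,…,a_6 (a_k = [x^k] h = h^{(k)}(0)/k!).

L = (3 + 12·x) + (-1 + 3·x + 6·x^2)·Dx  (order 1).
h: a_k = 3, 9, 45, 189, 837, 3645, 15957, …
ICs: h(0) = 3.

f: a_k = 3, 9, 27, 81, 243, 729, 2187, …
h₀=f(r): pull back L_f along r ⇒ L₀.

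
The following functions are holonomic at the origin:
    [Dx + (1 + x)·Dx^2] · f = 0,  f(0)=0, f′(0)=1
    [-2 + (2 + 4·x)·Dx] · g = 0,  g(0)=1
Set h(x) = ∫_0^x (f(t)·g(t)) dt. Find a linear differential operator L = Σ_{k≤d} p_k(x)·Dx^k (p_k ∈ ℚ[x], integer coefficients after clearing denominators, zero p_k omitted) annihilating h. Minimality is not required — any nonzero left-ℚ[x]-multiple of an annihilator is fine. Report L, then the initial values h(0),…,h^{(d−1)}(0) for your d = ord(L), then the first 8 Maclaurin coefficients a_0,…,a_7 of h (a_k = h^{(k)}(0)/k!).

L = (2 + x)·Dx + (-1 - 2·x)·Dx^2 + (1 + 5·x + 8·x^2 + 4·x^3)·Dx^3  (order 3).
h: a_k = 0, 0, 1/2, 1/6, -1/6, 1/6, -131/720, 121/560, …
ICs: h(0) = 0, h′(0) = 0, h′′(0) = 1.

f: a_k = 0, 1, -1/2, 1/3, -1/4, 1/5, -1/6, 1/7, …
g: a_k = 1, 1, -1/2, 1/2, -5/8, 7/8, -21/16, 33/16, …
h₀=f·g: eliminate ⇒ L₀, order ≤ 2·1.
∫: right-multiply L₀ by Dx.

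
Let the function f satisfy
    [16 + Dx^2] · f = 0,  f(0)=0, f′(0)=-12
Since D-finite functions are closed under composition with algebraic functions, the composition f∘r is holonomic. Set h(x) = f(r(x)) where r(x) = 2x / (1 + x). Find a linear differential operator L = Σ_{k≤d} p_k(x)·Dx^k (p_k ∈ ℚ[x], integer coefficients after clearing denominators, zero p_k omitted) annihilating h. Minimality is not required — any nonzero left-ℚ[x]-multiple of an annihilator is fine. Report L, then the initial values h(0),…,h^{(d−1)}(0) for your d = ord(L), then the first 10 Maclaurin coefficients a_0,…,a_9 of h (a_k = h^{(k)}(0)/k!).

f: a_k = 0, -12, 0, 32, 0, -128/5, 0, 1024/105, 0, -2048/945, …
L₀ from L_f via x↦r, Dx↦r'^{-1}Dx.
L = 64 + (2 + 6·x + 6·x^2 + 2·x^3)·Dx + (1 + 4·x + 6·x^2 + 4·x^3 + x^4)·Dx^2  (order 2).
h: a_k = 0, -24, 24, 232, -744, 3464/5, 1560, -758488/105, 218728/15, -15457432/945, …
ICs: h(0) = 0, h′(0) = -24.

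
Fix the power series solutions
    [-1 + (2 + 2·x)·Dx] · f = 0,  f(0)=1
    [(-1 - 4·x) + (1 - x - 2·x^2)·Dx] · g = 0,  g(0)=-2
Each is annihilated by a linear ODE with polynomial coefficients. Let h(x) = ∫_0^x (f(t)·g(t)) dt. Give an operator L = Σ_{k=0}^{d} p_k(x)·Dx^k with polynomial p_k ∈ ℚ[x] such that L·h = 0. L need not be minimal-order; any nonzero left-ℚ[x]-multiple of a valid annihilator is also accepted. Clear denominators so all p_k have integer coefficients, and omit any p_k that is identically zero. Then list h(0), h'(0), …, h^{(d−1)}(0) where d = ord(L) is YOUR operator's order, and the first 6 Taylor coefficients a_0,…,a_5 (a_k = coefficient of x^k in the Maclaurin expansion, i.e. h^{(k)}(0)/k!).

L = (3 + 6·x)·Dx + (-2 + 2·x + 4·x^2)·Dx^2  (order 2).
h: a_k = 0, -2, -3/2, -9/4, -103/32, -1683/320, …
ICs: h(0) = 0, h′(0) = -2.

f: a_k = 1, 1/2, -1/8, 1/16, -5/128, 7/256, …
g: a_k = -2, -2, -6, -10, -22, -42, …
f·g: L₀ = L_f ⊗_s L_g, ord ≤ 1·1.
h=∫h₀ ⇒ L = L₀·Dx.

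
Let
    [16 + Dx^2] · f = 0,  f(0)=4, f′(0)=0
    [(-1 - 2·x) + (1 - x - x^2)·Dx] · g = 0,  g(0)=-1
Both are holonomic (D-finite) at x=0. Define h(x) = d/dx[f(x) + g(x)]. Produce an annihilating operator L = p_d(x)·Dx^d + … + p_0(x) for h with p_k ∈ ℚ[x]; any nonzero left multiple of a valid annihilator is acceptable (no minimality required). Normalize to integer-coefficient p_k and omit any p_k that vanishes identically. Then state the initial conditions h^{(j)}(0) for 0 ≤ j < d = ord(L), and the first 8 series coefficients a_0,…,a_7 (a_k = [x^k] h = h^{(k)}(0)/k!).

f: a_k = 4, 0, -32, 0, 128/3, 0, -1024/45, 0, …
g: a_k = -1, -1, -2, -3, -5, -8, -13, -21, …
L₀ := lclm(L_f,L_g); ord L₀ ≤ 2+1.
h₀' ⇒ L via d/dx closure of L₀.
L = (1472 + 2624·x + 2560·x^2 + 640·x^3 + 2240·x^4 + 2304·x^5 + 768·x^6) + (-272 - 112·x + 1008·x^2 - 160·x^3 - 800·x^4 + 576·x^5 + 896·x^6 + 256·x^7)·Dx + (92 + 164·x + 160·x^2 + 40·x^3 + 140·x^4 + 144·x^5 + 48·x^6)·Dx^2 + (-17 - 7·x + 63·x^2 - 10·x^3 - 50·x^4 + 36·x^5 + 56·x^6 + 16·x^7)·Dx^3  (order 3).
h: a_k = -1, -68, -9, 452/3, -40, -3218/15, -147, -69296/315, …
ICs: h(0) = -1, h′(0) = -68, h′′(0) = -18.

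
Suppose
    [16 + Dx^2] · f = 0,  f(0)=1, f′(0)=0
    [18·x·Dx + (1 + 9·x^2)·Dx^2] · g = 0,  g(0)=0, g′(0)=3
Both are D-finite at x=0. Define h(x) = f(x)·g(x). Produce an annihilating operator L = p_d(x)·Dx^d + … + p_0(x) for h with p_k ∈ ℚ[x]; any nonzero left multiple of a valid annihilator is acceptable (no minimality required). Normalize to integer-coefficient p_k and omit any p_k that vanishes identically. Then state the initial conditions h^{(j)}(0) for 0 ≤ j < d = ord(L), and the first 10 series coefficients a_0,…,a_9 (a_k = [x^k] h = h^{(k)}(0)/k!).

f: a_k = 1, 0, -8, 0, 32/3, 0, -256/45, 0, 512/315, 0, …
g: a_k = 0, 3, 0, -9, 0, 243/5, 0, -2187/7, 0, 2187, …
Product ⇒ symmetric product L₀, ord ≤ 4.
L = (20800 + 494784·x^2 + 2923776·x^4 + 11943936·x^6 + 26873856·x^8) + (19584·x + 342144·x^3 + 2239488·x^5 + 6718464·x^7)·Dx + (1700 + 42732·x^2 + 318816·x^4 + 1492992·x^6 + 3359232·x^8)·Dx^2 + (1224·x + 21384·x^3 + 139968·x^5 + 419904·x^7)·Dx^3 + (25 + 738·x^2 + 8505·x^4 + 46656·x^6 + 104976·x^8)·Dx^4  (order 4).
h: a_k = 0, 3, 0, -33, 0, 763/5, 0, -85501/105, 0, 110479/21, …
ICs: h(0) = 0, h′(0) = 3, h′′(0) = 0, h′′′(0) = -198.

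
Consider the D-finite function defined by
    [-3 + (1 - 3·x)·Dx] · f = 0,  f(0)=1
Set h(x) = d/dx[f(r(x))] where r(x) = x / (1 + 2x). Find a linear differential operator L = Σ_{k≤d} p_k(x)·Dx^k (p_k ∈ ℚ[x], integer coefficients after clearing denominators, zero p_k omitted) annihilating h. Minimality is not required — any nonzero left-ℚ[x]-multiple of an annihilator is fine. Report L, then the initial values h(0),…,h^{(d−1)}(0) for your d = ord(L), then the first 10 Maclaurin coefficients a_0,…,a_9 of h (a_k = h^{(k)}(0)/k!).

f: a_k = 1, 3, 9, 27, 81, 243, 729, 2187, 6561, 19683, …
L₀ from L_f via x↦r, Dx↦r'^{-1}Dx.
h=h₀': d/dx-closure on L₀ ⇒ L.
L = 4 + (-2 + 2·x)·Dx  (order 1).
h: a_k = 3, 6, 9, 12, 15, 18, 21, 24, 27, 30, …
ICs: h(0) = 3.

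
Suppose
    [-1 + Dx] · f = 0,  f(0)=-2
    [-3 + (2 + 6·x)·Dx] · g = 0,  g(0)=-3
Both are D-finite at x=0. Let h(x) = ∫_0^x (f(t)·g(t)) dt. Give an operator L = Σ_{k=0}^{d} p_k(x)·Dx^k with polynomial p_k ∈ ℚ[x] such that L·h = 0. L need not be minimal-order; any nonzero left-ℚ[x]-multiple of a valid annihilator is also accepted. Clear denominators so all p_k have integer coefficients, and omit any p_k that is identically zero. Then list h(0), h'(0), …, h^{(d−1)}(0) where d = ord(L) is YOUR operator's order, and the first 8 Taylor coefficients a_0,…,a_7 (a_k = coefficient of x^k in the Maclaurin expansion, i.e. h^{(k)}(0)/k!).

f: a_k = -2, -2, -1, -1/3, -1/12, -1/60, -1/360, -1/2520, …
g: a_k = -3, -9/2, 27/8, -81/16, 1215/128, -5103/256, 45927/1024, -216513/2048, …
h₀=f·g: eliminate ⇒ L₀, order ≤ 1·1.
∫: right-multiply L₀ by Dx.
L = (-5 - 6·x)·Dx + (2 + 6·x)·Dx^2  (order 2).
h: a_k = 0, 6, 15/2, 7/4, 71/32, -671/320, 16157/3840, -12691/1536, …
ICs: h(0) = 0, h′(0) = 6.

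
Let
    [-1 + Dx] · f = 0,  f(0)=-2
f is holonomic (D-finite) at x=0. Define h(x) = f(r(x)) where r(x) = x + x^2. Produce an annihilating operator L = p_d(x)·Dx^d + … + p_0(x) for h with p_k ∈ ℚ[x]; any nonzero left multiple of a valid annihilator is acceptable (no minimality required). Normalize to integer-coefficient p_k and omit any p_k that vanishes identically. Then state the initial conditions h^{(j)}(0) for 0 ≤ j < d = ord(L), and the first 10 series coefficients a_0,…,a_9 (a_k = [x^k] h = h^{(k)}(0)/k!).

f: a_k = -2, -2, -1, -1/3, -1/12, -1/60, -1/360, -1/2520, -1/20160, -1/181440, …
L₀ from L_f via x↦r, Dx↦r'^{-1}Dx.
L = (-1 - 2·x) + Dx  (order 1).
h: a_k = -2, -2, -3, -7/3, -25/12, -27/20, -331/360, -1303/2520, -1979/6720, -5357/36288, …
ICs: h(0) = -2.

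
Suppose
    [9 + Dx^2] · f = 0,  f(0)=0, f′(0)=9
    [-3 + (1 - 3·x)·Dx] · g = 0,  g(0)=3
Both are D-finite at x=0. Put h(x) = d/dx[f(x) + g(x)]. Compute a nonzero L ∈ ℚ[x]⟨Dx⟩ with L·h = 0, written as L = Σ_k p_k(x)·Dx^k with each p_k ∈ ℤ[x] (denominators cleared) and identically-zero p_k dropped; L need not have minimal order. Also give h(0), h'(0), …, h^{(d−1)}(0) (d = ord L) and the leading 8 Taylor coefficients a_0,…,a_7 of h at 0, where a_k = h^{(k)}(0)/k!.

L = (702 - 324·x + 486·x^2) + (-63 + 243·x - 243·x^2 + 243·x^3)·Dx + (78 - 36·x + 54·x^2)·Dx^2 + (-7 + 27·x - 27·x^2 + 27·x^3)·Dx^3  (order 3).
h: a_k = 18, 54, 405/2, 972, 29403/8, 13122, 3673431/80, 157464, …
ICs: h(0) = 18, h′(0) = 54, h′′(0) = 405.

f: a_k = 0, 9, 0, -27/2, 0, 243/40, 0, -729/560, …
g: a_k = 3, 9, 27, 81, 243, 729, 2187, 6561, …
Weyl lclm of L_f,L_g ⇒ L₀ (ord ≤ 3).
Derive L from L₀ (diff closure).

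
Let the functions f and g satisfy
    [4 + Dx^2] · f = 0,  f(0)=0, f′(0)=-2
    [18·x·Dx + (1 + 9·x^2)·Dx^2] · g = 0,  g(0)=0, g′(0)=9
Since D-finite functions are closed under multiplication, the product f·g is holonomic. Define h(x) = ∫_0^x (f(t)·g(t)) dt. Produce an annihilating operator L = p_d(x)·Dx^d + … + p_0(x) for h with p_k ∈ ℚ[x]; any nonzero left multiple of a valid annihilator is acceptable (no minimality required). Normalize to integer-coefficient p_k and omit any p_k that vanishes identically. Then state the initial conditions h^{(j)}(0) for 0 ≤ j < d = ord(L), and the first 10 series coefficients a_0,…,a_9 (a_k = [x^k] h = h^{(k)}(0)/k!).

f: a_k = 0, -2, 0, 4/3, 0, -4/15, 0, 8/315, 0, -4/2835, …
g: a_k = 0, 9, 0, -27, 0, 729/5, 0, -6561/7, 0, 6561, …
Sym-product of L_f,L_g gives L₀ (≤ ord 4).
Integrate: L := L₀·Dx.
L = (2080 + 50256·x^2 + 89424·x^4 + 186624·x^6 + 419904·x^8)·Dx + (3168·x + 38880·x^3 + 139968·x^5 + 419904·x^7)·Dx^2 + (572 + 13788·x^2 + 33048·x^4 + 93312·x^6 + 209952·x^8)·Dx^3 + (792·x + 9720·x^3 + 34992·x^5 + 104976·x^7)·Dx^4 + (13 + 306·x^2 + 2673·x^4 + 11664·x^6 + 26244·x^8)·Dx^5  (order 5).
h: a_k = 0, 0, 0, -6, 0, 66/5, 0, -330/7, 0, 10382/45, …
ICs: h(0) = 0, h′(0) = 0, h′′(0) = 0, h′′′(0) = -36, h′′′′(0) = 0.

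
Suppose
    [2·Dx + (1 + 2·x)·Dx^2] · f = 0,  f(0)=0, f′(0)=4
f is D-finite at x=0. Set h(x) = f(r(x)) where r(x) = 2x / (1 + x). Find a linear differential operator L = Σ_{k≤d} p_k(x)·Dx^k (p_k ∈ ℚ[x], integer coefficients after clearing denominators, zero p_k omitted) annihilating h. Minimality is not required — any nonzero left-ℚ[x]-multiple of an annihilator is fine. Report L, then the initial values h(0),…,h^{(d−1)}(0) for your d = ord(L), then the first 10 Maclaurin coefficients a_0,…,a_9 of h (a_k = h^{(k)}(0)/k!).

L = (6 + 10·x)·Dx + (1 + 6·x + 5·x^2)·Dx^2  (order 2).
h: a_k = 0, 8, -24, 248/3, -312, 6248/5, -5208, 156248/7, -97656, 3906248/9, …
ICs: h(0) = 0, h′(0) = 8.

f: a_k = 0, 4, -4, 16/3, -8, 64/5, -64/3, 256/7, -64, 1024/9, …
Change of var in L_f (x↦r) gives L₀.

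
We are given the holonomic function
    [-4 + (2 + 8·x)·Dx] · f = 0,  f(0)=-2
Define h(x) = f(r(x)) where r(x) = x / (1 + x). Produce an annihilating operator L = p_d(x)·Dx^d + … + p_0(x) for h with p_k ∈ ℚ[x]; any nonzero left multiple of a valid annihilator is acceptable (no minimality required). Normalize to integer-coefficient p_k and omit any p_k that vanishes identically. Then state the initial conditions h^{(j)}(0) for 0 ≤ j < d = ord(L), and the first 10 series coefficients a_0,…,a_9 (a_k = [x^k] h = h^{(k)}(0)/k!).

f: a_k = -2, -4, 4, -8, 20, -56, 168, -528, 1716, -5720, …
Substitute x→r, Dx→(1/r')Dx; clear ⇒ L₀.
L = -2 + (1 + 6·x + 5·x^2)·Dx  (order 1).
h: a_k = -2, -4, 8, -20, 60, -204, 752, -2924, 11800, -48940, …
ICs: h(0) = -2.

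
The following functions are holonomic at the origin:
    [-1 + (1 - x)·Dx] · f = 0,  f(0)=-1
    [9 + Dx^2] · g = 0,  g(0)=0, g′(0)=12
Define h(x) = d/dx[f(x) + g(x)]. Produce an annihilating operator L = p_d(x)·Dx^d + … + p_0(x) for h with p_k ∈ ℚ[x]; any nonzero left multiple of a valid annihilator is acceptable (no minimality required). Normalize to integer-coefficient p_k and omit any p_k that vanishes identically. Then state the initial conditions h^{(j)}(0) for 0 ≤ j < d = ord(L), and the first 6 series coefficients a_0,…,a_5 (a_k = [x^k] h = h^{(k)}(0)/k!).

L = (126 - 108·x + 54·x^2) + (-45 + 99·x - 81·x^2 + 27·x^3)·Dx + (14 - 12·x + 6·x^2)·Dx^2 + (-5 + 11·x - 9·x^2 + 3·x^3)·Dx^3  (order 3).
h: a_k = 11, -2, -57, -4, 71/2, -6, …
ICs: h(0) = 11, h′(0) = -2, h′′(0) = -114.

f: a_k = -1, -1, -1, -1, -1, -1, …
g: a_k = 0, 12, 0, -18, 0, 81/10, …
Sum ⇒ L₀ = lclm(L_f,L_g) in ℚ(x)⟨Dx⟩.
h=h₀': d/dx-closure on L₀ ⇒ L.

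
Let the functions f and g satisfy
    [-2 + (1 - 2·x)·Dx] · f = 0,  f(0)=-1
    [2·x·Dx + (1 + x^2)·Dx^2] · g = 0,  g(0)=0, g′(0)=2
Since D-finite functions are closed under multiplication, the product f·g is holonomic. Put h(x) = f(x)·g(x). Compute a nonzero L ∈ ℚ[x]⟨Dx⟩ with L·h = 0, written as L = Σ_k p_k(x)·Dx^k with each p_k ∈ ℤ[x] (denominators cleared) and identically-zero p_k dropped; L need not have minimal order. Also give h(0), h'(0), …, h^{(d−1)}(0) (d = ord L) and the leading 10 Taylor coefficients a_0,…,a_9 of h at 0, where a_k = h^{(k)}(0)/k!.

f: a_k = -1, -2, -4, -8, -16, -32, -64, -128, -256, -512, …
g: a_k = 0, 2, 0, -2/3, 0, 2/5, 0, -2/7, 0, 2/9, …
Product ⇒ symmetric product L₀, ord ≤ 2.
L = 4·x + (4 - 2·x + 8·x^2)·Dx + (-1 + 2·x - x^2 + 2·x^3)·Dx^2  (order 2).
h: a_k = 0, -2, -4, -22/3, -44/3, -446/15, -892/15, -12458/105, -24916/105, -149566/315, …
ICs: h(0) = 0, h′(0) = -2.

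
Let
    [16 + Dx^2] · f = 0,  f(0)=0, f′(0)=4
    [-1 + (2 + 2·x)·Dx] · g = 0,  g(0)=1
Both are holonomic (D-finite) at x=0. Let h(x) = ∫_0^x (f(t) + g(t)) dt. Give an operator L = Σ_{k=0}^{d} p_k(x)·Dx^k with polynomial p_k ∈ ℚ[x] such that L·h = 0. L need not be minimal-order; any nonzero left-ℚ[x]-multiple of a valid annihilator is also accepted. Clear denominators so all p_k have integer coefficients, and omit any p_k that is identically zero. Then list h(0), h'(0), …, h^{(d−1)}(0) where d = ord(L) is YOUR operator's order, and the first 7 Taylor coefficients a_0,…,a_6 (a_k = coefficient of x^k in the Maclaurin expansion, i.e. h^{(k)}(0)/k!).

f: a_k = 0, 4, 0, -32/3, 0, 128/15, 0, …
g: a_k = 1, 1/2, -1/8, 1/16, -5/128, 7/256, -21/1024, …
Weyl lclm of L_f,L_g ⇒ L₀ (ord ≤ 3).
h=∫h₀ ⇒ L = L₀·Dx.
L = (-1072 - 2048·x - 1024·x^2)·Dx + (2016 + 6112·x + 6144·x^2 + 2048·x^3)·Dx^2 + (-67 - 128·x - 64·x^2)·Dx^3 + (126 + 382·x + 384·x^2 + 128·x^3)·Dx^4  (order 4).
h: a_k = 0, 1, 9/4, -1/24, -509/192, -1/128, 32873/23040, …
ICs: h(0) = 0, h′(0) = 1, h′′(0) = 9/2, h′′′(0) = -1/4.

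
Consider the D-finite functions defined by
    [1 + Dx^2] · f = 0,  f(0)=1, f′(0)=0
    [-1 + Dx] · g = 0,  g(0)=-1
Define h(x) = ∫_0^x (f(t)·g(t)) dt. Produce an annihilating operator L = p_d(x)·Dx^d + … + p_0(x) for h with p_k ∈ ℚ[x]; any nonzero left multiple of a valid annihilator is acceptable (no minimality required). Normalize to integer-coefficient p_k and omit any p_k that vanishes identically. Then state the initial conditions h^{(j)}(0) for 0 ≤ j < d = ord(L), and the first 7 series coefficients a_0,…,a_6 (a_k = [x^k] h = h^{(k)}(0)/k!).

f: a_k = 1, 0, -1/2, 0, 1/24, 0, -1/720, …
g: a_k = -1, -1, -1/2, -1/6, -1/24, -1/120, -1/720, …
Sym-product of L_f,L_g gives L₀ (≤ ord 2).
∫: right-multiply L₀ by Dx.
L = 2·Dx - 2·Dx^2 + Dx^3  (order 3).
h: a_k = 0, -1, -1/2, 0, 1/12, 1/30, 1/180, …
ICs: h(0) = 0, h′(0) = -1, h′′(0) = -1.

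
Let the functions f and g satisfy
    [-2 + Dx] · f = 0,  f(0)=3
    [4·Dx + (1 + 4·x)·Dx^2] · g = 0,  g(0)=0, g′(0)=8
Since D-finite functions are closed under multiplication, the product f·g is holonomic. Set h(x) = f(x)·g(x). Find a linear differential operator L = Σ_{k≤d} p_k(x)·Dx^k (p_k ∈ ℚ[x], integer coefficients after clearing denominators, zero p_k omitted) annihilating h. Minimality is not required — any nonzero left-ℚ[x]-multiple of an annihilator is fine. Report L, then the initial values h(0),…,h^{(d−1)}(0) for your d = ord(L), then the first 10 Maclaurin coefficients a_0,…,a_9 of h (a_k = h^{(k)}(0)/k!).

L = (-4 + 16·x) - 16·x·Dx + (1 + 4·x)·Dx^2  (order 2).
h: a_k = 0, 24, 0, 80, -192, 3344/5, -6784/3, 826528/105, -417664/15, 6288112/63, …
ICs: h(0) = 0, h′(0) = 24.

f: a_k = 3, 6, 6, 4, 2, 4/5, 4/15, 8/105, 2/105, 4/945, …
g: a_k = 0, 8, -16, 128/3, -128, 2048/5, -4096/3, 32768/7, -16384, 524288/9, …
f·g: L₀ = L_f ⊗_s L_g, ord ≤ 1·2.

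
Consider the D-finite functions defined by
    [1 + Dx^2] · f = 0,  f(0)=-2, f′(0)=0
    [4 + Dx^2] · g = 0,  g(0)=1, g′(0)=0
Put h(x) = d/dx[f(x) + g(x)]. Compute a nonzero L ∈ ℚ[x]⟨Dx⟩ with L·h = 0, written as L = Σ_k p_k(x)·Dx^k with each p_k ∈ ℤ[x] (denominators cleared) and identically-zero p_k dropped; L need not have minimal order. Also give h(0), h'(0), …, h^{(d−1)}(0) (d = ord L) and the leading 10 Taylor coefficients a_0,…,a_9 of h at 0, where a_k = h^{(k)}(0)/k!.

f: a_k = -2, 0, 1, 0, -1/12, 0, 1/360, 0, -1/20160, 0, …
g: a_k = 1, 0, -2, 0, 2/3, 0, -4/45, 0, 2/315, 0, …
Weyl lclm of L_f,L_g ⇒ L₀ (ord ≤ 4).
Differentiate: ansatz ord ≤ ord L₀ ⇒ L.
L = 4 + 5·Dx^2 + Dx^4  (order 4).
h: a_k = 0, -2, 0, 7/3, 0, -31/60, 0, 127/2520, 0, -73/25920, …
ICs: h(0) = 0, h′(0) = -2, h′′(0) = 0, h′′′(0) = 14.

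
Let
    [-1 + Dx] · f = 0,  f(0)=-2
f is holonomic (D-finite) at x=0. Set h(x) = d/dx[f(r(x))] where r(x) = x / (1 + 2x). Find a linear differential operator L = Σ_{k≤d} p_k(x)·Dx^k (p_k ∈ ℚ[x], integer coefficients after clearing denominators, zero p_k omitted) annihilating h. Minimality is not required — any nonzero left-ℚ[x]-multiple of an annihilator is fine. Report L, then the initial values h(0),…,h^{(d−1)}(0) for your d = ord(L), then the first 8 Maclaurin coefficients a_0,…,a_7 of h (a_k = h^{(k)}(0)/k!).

f: a_k = -2, -2, -1, -1/3, -1/12, -1/60, -1/360, -1/2520, …
h₀=f(r): pull back L_f along r ⇒ L₀.
h=h₀': d/dx-closure on L₀ ⇒ L.
L = (-3 - 8·x) + (-1 - 4·x - 4·x^2)·Dx  (order 1).
h: a_k = -2, 6, -13, 71/3, -147/4, 2699/60, -9157/360, -68731/840, …
ICs: h(0) = -2.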